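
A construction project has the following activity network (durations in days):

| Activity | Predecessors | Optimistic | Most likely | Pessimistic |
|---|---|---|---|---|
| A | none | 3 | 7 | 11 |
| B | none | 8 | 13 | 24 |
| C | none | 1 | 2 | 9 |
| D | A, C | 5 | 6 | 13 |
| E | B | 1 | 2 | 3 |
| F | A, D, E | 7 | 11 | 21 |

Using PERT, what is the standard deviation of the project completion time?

te_A = (3 + 4·7 + 11)/6 = 42/6 = 7; σ²_A = ((11−3)/6)² = 1.778
te_B = (8 + 4·13 + 24)/6 = 84/6 = 14; σ²_B = ((24−8)/6)² = 7.111
te_C = (1 + 4·2 + 9)/6 = 18/6 = 3; σ²_C = ((9−1)/6)² = 1.778
te_D = (5 + 4·6 + 13)/6 = 42/6 = 7; σ²_D = ((13−5)/6)² = 1.778
te_E = (1 + 4·2 + 3)/6 = 12/6 = 2; σ²_E = ((3−1)/6)² = 0.111
te_F = (7 + 4·11 + 21)/6 = 72/6 = 12; σ²_F = ((21−7)/6)² = 5.444

Forward pass:
ES_A = 0; EF_A = 7
ES_B = 0; EF_B = 14
ES_C = 0; EF_C = 3
ES_D = max(EF_A=7, EF_C=3) = 7; EF_D = 7+7 = 14
ES_E = 14; EF_E = 14+2 = 16
ES_F = max(EF_A=7, EF_D=14, EF_E=16) = 16; EF_F = 16+12 = 28
Expected project duration μ = 28 days. Critical path: B → E → F.

Variance along critical path = 7.111 + 0.111 + 5.444 = 12.667
σ = √12.667 = 3.559 days

3.56 days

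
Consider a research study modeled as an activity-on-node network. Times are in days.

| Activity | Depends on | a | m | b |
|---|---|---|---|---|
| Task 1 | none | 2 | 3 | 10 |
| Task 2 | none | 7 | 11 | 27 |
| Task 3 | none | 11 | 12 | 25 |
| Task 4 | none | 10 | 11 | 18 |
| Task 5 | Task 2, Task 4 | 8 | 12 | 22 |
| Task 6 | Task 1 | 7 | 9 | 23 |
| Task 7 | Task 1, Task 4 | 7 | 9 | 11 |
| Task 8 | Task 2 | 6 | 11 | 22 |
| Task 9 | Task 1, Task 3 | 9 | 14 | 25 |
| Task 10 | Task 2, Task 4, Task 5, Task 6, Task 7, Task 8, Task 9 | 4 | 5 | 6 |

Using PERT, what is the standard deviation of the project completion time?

te_Task 1 = (2 + 4·3 + 10)/6 = 24/6 = 4; σ²_Task 1 = ((10−2)/6)² = 1.778
te_Task 2 = (7 + 4·11 + 27)/6 = 78/6 = 13; σ²_Task 2 = ((27−7)/6)² = 11.111
te_Task 3 = (11 + 4·12 + 25)/6 = 84/6 = 14; σ²_Task 3 = ((25−11)/6)² = 5.444
te_Task 4 = (10 + 4·11 + 18)/6 = 72/6 = 12; σ²_Task 4 = ((18−10)/6)² = 1.778
te_Task 5 = (8 + 4·12 + 22)/6 = 78/6 = 13; σ²_Task 5 = ((22−8)/6)² = 5.444
te_Task 6 = (7 + 4·9 + 23)/6 = 66/6 = 11; σ²_Task 6 = ((23−7)/6)² = 7.111
te_Task 7 = (7 + 4·9 + 11)/6 = 54/6 = 9; σ²_Task 7 = ((11−7)/6)² = 0.444
te_Task 8 = (6 + 4·11 + 22)/6 = 72/6 = 12; σ²_Task 8 = ((22−6)/6)² = 7.111
te_Task 9 = (9 + 4·14 + 25)/6 = 90/6 = 15; σ²_Task 9 = ((25−9)/6)² = 7.111
te_Task 10 = (4 + 4·5 + 6)/6 = 30/6 = 5; σ²_Task 10 = ((6−4)/6)² = 0.111

Forward pass:
ES_Task 1 = 0; EF_Task 1 = 4
ES_Task 2 = 0; EF_Task 2 = 13
ES_Task 3 = 0; EF_Task 3 = 14
ES_Task 4 = 0; EF_Task 4 = 12
ES_Task 5 = max(EF_Task 2=13, EF_Task 4=12) = 13; EF_Task 5 = 13+13 = 26
ES_Task 6 = 4; EF_Task 6 = 4+11 = 15
ES_Task 7 = max(EF_Task 1=4, EF_Task 4=12) = 12; EF_Task 7 = 12+9 = 21
ES_Task 8 = 13; EF_Task 8 = 13+12 = 25
ES_Task 9 = max(EF_Task 1=4, EF_Task 3=14) = 14; EF_Task 9 = 14+15 = 29
ES_Task 10 = max(EF_Task 2=13, EF_Task 4=12, EF_Task 5=26, EF_Task 6=15, EF_Task 7=21, EF_Task 8=25, EF_Task 9=29) = 29; EF_Task 10 = 29+5 = 34
Expected project duration μ = 34 days. Critical path: Task 3 → Task 9 → Task 10.

Variance along critical path = 5.444 + 7.111 + 0.111 = 12.667
σ = √12.667 = 3.559 days

3.56 days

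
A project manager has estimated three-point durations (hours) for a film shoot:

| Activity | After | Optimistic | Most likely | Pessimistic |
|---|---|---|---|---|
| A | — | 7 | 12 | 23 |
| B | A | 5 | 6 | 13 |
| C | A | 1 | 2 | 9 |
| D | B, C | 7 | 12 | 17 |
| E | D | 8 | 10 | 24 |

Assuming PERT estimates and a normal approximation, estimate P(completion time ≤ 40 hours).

te_A = (7 + 4·12 + 23)/6 = 78/6 = 13; σ²_A = ((23−7)/6)² = 7.111
te_B = (5 + 4·6 + 13)/6 = 42/6 = 7; σ²_B = ((13−5)/6)² = 1.778
te_C = (1 + 4·2 + 9)/6 = 18/6 = 3; σ²_C = ((9−1)/6)² = 1.778
te_D = (7 + 4·12 + 17)/6 = 72/6 = 12; σ²_D = ((17−7)/6)² = 2.778
te_E = (8 + 4·10 + 24)/6 = 72/6 = 12; σ²_E = ((24−8)/6)² = 7.111

Forward pass:
ES_A = 0; EF_A = 13
ES_B = 13; EF_B = 13+7 = 20
ES_C = 13; EF_C = 13+3 = 16
ES_D = max(EF_B=20, EF_C=16) = 20; EF_D = 20+12 = 32
ES_E = 32; EF_E = 32+12 = 44
Expected project duration μ = 44 hours. Critical path: A → B → D → E.

Variance along critical path = 7.111 + 1.778 + 2.778 + 7.111 = 18.778; σ = √18.778 = 4.333 hours.
Z = (40 − 44) / 4.333 = -0.923
P(T ≤ 40) = Φ(-0.923) ≈ 0.178

0.178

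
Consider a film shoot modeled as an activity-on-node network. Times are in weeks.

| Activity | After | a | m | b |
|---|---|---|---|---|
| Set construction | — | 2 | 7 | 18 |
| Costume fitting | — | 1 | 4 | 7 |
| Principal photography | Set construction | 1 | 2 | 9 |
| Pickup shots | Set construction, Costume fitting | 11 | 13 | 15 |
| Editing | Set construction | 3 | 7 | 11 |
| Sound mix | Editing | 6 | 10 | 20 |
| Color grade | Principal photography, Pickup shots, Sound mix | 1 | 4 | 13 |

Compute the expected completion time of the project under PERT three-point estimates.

31 weeks

te_Set construction = (2 + 4·7 + 18)/6 = 48/6 = 8
te_Costume fitting = (1 + 4·4 + 7)/6 = 24/6 = 4
te_Principal photography = (1 + 4·2 + 9)/6 = 18/6 = 3
te_Pickup shots = (11 + 4·13 + 15)/6 = 78/6 = 13
te_Editing = (3 + 4·7 + 11)/6 = 42/6 = 7
te_Sound mix = (6 + 4·10 + 20)/6 = 66/6 = 11
te_Color grade = (1 + 4·4 + 13)/6 = 30/6 = 5

Forward pass:
ES_Set construction = 0; EF_Set construction = 8
ES_Costume fitting = 0; EF_Costume fitting = 4
ES_Principal photography = 8; EF_Principal photography = 8+3 = 11
ES_Pickup shots = max(EF_Set construction=8, EF_Costume fitting=4) = 8; EF_Pickup shots = 8+13 = 21
ES_Editing = 8; EF_Editing = 8+7 = 15
ES_Sound mix = 15; EF_Sound mix = 15+11 = 26
ES_Color grade = max(EF_Principal photography=11, EF_Pickup shots=21, EF_Sound mix=26) = 26; EF_Color grade = 26+5 = 31
Expected project duration μ = 31 weeks. Critical path: Set construction → Editing → Sound mix → Color grade.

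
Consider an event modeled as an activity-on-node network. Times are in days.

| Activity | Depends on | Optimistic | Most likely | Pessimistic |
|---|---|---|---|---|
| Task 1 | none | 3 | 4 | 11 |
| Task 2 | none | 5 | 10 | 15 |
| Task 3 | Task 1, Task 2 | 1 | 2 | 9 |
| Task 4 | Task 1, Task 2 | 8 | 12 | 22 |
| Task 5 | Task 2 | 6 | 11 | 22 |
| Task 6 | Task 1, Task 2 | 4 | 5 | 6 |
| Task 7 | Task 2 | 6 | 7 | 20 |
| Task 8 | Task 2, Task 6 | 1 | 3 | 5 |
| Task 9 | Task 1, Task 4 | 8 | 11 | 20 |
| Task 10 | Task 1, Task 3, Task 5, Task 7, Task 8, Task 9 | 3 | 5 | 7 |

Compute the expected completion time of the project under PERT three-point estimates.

te_Task 1 = (3 + 4·4 + 11)/6 = 30/6 = 5
te_Task 2 = (5 + 4·10 + 15)/6 = 60/6 = 10
te_Task 3 = (1 + 4·2 + 9)/6 = 18/6 = 3
te_Task 4 = (8 + 4·12 + 22)/6 = 78/6 = 13
te_Task 5 = (6 + 4·11 + 22)/6 = 72/6 = 12
te_Task 6 = (4 + 4·5 + 6)/6 = 30/6 = 5
te_Task 7 = (6 + 4·7 + 20)/6 = 54/6 = 9
te_Task 8 = (1 + 4·3 + 5)/6 = 18/6 = 3
te_Task 9 = (8 + 4·11 + 20)/6 = 72/6 = 12
te_Task 10 = (3 + 4·5 + 7)/6 = 30/6 = 5

Forward pass:
ES_Task 1 = 0; EF_Task 1 = 5
ES_Task 2 = 0; EF_Task 2 = 10
ES_Task 3 = max(EF_Task 1=5, EF_Task 2=10) = 10; EF_Task 3 = 10+3 = 13
ES_Task 4 = max(EF_Task 1=5, EF_Task 2=10) = 10; EF_Task 4 = 10+13 = 23
ES_Task 5 = 10; EF_Task 5 = 10+12 = 22
ES_Task 6 = max(EF_Task 1=5, EF_Task 2=10) = 10; EF_Task 6 = 10+5 = 15
ES_Task 7 = 10; EF_Task 7 = 10+9 = 19
ES_Task 8 = max(EF_Task 2=10, EF_Task 6=15) = 15; EF_Task 8 = 15+3 = 18
ES_Task 9 = max(EF_Task 1=5, EF_Task 4=23) = 23; EF_Task 9 = 23+12 = 35
ES_Task 10 = max(EF_Task 1=5, EF_Task 3=13, EF_Task 5=22, EF_Task 7=19, EF_Task 8=18, EF_Task 9=35) = 35; EF_Task 10 = 35+5 = 40
Expected project duration μ = 40 days. Critical path: Task 2 → Task 4 → Task 9 → Task 10.

40 days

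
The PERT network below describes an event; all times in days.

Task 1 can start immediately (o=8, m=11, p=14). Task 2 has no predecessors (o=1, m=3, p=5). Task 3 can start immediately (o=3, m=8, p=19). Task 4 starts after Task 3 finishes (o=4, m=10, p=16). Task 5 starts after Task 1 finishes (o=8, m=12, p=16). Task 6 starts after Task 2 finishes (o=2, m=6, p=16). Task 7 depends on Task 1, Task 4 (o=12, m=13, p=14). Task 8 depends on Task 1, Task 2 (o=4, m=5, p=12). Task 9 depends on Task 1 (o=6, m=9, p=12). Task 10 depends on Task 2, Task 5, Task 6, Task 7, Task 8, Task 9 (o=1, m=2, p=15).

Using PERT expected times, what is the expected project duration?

te_Task 1 = (8 + 4·11 + 14)/6 = 66/6 = 11
te_Task 2 = (1 + 4·3 + 5)/6 = 18/6 = 3
te_Task 3 = (3 + 4·8 + 19)/6 = 54/6 = 9
te_Task 4 = (4 + 4·10 + 16)/6 = 60/6 = 10
te_Task 5 = (8 + 4·12 + 16)/6 = 72/6 = 12
te_Task 6 = (2 + 4·6 + 16)/6 = 42/6 = 7
te_Task 7 = (12 + 4·13 + 14)/6 = 78/6 = 13
te_Task 8 = (4 + 4·5 + 12)/6 = 36/6 = 6
te_Task 9 = (6 + 4·9 + 12)/6 = 54/6 = 9
te_Task 10 = (1 + 4·2 + 15)/6 = 24/6 = 4

Forward pass:
ES_Task 1 = 0; EF_Task 1 = 11
ES_Task 2 = 0; EF_Task 2 = 3
ES_Task 3 = 0; EF_Task 3 = 9
ES_Task 4 = 9; EF_Task 4 = 9+10 = 19
ES_Task 5 = 11; EF_Task 5 = 11+12 = 23
ES_Task 6 = 3; EF_Task 6 = 3+7 = 10
ES_Task 7 = max(EF_Task 1=11, EF_Task 4=19) = 19; EF_Task 7 = 19+13 = 32
ES_Task 8 = max(EF_Task 1=11, EF_Task 2=3) = 11; EF_Task 8 = 11+6 = 17
ES_Task 9 = 11; EF_Task 9 = 11+9 = 20
ES_Task 10 = max(EF_Task 2=3, EF_Task 5=23, EF_Task 6=10, EF_Task 7=32, EF_Task 8=17, EF_Task 9=20) = 32; EF_Task 10 = 32+4 = 36
Expected project duration μ = 36 days. Critical path: Task 3 → Task 4 → Task 7 → Task 10.

36 days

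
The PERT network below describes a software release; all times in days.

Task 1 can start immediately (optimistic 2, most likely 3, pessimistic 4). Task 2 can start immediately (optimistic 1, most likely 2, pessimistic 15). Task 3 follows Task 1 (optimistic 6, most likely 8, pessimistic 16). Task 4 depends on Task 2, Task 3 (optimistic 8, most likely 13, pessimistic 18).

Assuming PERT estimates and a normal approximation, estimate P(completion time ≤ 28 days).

te_Task 1 = (2 + 4·3 + 4)/6 = 18/6 = 3; σ²_Task 1 = ((4−2)/6)² = 0.111
te_Task 2 = (1 + 4·2 + 15)/6 = 24/6 = 4; σ²_Task 2 = ((15−1)/6)² = 5.444
te_Task 3 = (6 + 4·8 + 16)/6 = 54/6 = 9; σ²_Task 3 = ((16−6)/6)² = 2.778
te_Task 4 = (8 + 4·13 + 18)/6 = 78/6 = 13; σ²_Task 4 = ((18−8)/6)² = 2.778

Forward pass:
ES_Task 1 = 0; EF_Task 1 = 3
ES_Task 2 = 0; EF_Task 2 = 4
ES_Task 3 = 3; EF_Task 3 = 3+9 = 12
ES_Task 4 = max(EF_Task 2=4, EF_Task 3=12) = 12; EF_Task 4 = 12+13 = 25
Expected project duration μ = 25 days. Critical path: Task 1 → Task 3 → Task 4.

Variance along critical path = 0.111 + 2.778 + 2.778 = 5.667; σ = √5.667 = 2.380 days.
Z = (28 − 25) / 2.380 = 1.260
P(T ≤ 28) = Φ(1.260) ≈ 0.896

0.896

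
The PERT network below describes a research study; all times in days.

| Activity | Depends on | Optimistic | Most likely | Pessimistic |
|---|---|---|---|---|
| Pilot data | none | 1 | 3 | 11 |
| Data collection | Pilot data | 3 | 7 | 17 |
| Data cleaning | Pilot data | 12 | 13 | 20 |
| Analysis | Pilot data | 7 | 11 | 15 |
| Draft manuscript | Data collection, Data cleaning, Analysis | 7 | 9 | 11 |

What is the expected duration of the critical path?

27 days

te_Pilot data = (1 + 4·3 + 11)/6 = 24/6 = 4
te_Data collection = (3 + 4·7 + 17)/6 = 48/6 = 8
te_Data cleaning = (12 + 4·13 + 20)/6 = 84/6 = 14
te_Analysis = (7 + 4·11 + 15)/6 = 66/6 = 11
te_Draft manuscript = (7 + 4·9 + 11)/6 = 54/6 = 9

Forward pass:
ES_Pilot data = 0; EF_Pilot data = 4
ES_Data collection = 4; EF_Data collection = 4+8 = 12
ES_Data cleaning = 4; EF_Data cleaning = 4+14 = 18
ES_Analysis = 4; EF_Analysis = 4+11 = 15
ES_Draft manuscript = max(EF_Data collection=12, EF_Data cleaning=18, EF_Analysis=15) = 18; EF_Draft manuscript = 18+9 = 27
Expected project duration μ = 27 days. Critical path: Pilot data → Data cleaning → Draft manuscript.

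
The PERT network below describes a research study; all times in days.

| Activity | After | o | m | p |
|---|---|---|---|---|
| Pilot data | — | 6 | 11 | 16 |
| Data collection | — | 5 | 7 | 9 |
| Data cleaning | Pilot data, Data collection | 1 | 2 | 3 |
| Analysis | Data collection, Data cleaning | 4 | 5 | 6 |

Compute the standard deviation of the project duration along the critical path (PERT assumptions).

te_Pilot data = (6 + 4·11 + 16)/6 = 66/6 = 11; σ²_Pilot data = ((16−6)/6)² = 2.778
te_Data collection = (5 + 4·7 + 9)/6 = 42/6 = 7; σ²_Data collection = ((9−5)/6)² = 0.444
te_Data cleaning = (1 + 4·2 + 3)/6 = 12/6 = 2; σ²_Data cleaning = ((3−1)/6)² = 0.111
te_Analysis = (4 + 4·5 + 6)/6 = 30/6 = 5; σ²_Analysis = ((6−4)/6)² = 0.111

Forward pass:
ES_Pilot data = 0; EF_Pilot data = 11
ES_Data collection = 0; EF_Data collection = 7
ES_Data cleaning = max(EF_Pilot data=11, EF_Data collection=7) = 11; EF_Data cleaning = 11+2 = 13
ES_Analysis = max(EF_Data collection=7, EF_Data cleaning=13) = 13; EF_Analysis = 13+5 = 18
Expected project duration μ = 18 days. Critical path: Pilot data → Data cleaning → Analysis.

Variance along critical path = 2.778 + 0.111 + 0.111 = 3.000
σ = √3.000 = 1.732 days

1.73 days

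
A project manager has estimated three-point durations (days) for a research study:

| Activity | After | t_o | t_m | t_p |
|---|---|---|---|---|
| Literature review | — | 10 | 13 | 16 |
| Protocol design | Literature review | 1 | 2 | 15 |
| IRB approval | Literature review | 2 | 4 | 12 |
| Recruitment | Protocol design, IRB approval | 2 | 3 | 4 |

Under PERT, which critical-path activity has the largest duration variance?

IRB approval

te_Literature review = (10 + 4·13 + 16)/6 = 78/6 = 13; σ²_Literature review = ((16−10)/6)² = 1.000
te_Protocol design = (1 + 4·2 + 15)/6 = 24/6 = 4; σ²_Protocol design = ((15−1)/6)² = 5.444
te_IRB approval = (2 + 4·4 + 12)/6 = 30/6 = 5; σ²_IRB approval = ((12−2)/6)² = 2.778
te_Recruitment = (2 + 4·3 + 4)/6 = 18/6 = 3; σ²_Recruitment = ((4−2)/6)² = 0.111

Forward pass:
ES_Literature review = 0; EF_Literature review = 13
ES_Protocol design = 13; EF_Protocol design = 13+4 = 17
ES_IRB approval = 13; EF_IRB approval = 13+5 = 18
ES_Recruitment = max(EF_Protocol design=17, EF_IRB approval=18) = 18; EF_Recruitment = 18+3 = 21
Expected project duration μ = 21 days. Critical path: Literature review → IRB approval → Recruitment.

Variances on critical path: σ²_Literature review=1.000, σ²_IRB approval=2.778, σ²_Recruitment=0.111.
Largest is σ²_IRB approval = 2.778.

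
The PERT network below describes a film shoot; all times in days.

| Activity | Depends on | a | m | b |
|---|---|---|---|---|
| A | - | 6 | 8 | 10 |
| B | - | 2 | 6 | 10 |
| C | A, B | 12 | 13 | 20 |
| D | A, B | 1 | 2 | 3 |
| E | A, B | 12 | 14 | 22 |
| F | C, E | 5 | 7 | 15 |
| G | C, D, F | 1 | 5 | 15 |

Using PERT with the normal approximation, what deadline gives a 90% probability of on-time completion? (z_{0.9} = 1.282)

41.3 days

te_A = (6 + 4·8 + 10)/6 = 48/6 = 8; σ²_A = ((10−6)/6)² = 0.444
te_B = (2 + 4·6 + 10)/6 = 36/6 = 6; σ²_B = ((10−2)/6)² = 1.778
te_C = (12 + 4·13 + 20)/6 = 84/6 = 14; σ²_C = ((20−12)/6)² = 1.778
te_D = (1 + 4·2 + 3)/6 = 12/6 = 2; σ²_D = ((3−1)/6)² = 0.111
te_E = (12 + 4·14 + 22)/6 = 90/6 = 15; σ²_E = ((22−12)/6)² = 2.778
te_F = (5 + 4·7 + 15)/6 = 48/6 = 8; σ²_F = ((15−5)/6)² = 2.778
te_G = (1 + 4·5 + 15)/6 = 36/6 = 6; σ²_G = ((15−1)/6)² = 5.444

Forward pass:
ES_A = 0; EF_A = 8
ES_B = 0; EF_B = 6
ES_C = max(EF_A=8, EF_B=6) = 8; EF_C = 8+14 = 22
ES_D = max(EF_A=8, EF_B=6) = 8; EF_D = 8+2 = 10
ES_E = max(EF_A=8, EF_B=6) = 8; EF_E = 8+15 = 23
ES_F = max(EF_C=22, EF_E=23) = 23; EF_F = 23+8 = 31
ES_G = max(EF_C=22, EF_D=10, EF_F=31) = 31; EF_G = 31+6 = 37
Expected project duration μ = 37 days. Critical path: A → E → F → G.

Variance along critical path = 0.444 + 2.778 + 2.778 + 5.444 = 11.444; σ = 3.383 days.
D = μ + z·σ = 37 + 1.282·3.383 = 41.3 days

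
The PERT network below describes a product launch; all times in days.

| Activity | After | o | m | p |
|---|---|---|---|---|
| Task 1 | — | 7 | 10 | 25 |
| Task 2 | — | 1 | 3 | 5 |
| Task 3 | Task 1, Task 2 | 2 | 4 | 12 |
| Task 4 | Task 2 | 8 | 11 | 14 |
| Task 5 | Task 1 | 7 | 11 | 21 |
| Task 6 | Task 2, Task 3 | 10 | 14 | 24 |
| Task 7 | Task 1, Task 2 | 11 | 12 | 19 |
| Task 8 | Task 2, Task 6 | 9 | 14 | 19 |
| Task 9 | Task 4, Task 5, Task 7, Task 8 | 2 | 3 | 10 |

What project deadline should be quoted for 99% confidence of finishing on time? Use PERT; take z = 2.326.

te_Task 1 = (7 + 4·10 + 25)/6 = 72/6 = 12; σ²_Task 1 = ((25−7)/6)² = 9.000
te_Task 2 = (1 + 4·3 + 5)/6 = 18/6 = 3; σ²_Task 2 = ((5−1)/6)² = 0.444
te_Task 3 = (2 + 4·4 + 12)/6 = 30/6 = 5; σ²_Task 3 = ((12−2)/6)² = 2.778
te_Task 4 = (8 + 4·11 + 14)/6 = 66/6 = 11; σ²_Task 4 = ((14−8)/6)² = 1.000
te_Task 5 = (7 + 4·11 + 21)/6 = 72/6 = 12; σ²_Task 5 = ((21−7)/6)² = 5.444
te_Task 6 = (10 + 4·14 + 24)/6 = 90/6 = 15; σ²_Task 6 = ((24−10)/6)² = 5.444
te_Task 7 = (11 + 4·12 + 19)/6 = 78/6 = 13; σ²_Task 7 = ((19−11)/6)² = 1.778
te_Task 8 = (9 + 4·14 + 19)/6 = 84/6 = 14; σ²_Task 8 = ((19−9)/6)² = 2.778
te_Task 9 = (2 + 4·3 + 10)/6 = 24/6 = 4; σ²_Task 9 = ((10−2)/6)² = 1.778

Forward pass:
ES_Task 1 = 0; EF_Task 1 = 12
ES_Task 2 = 0; EF_Task 2 = 3
ES_Task 3 = max(EF_Task 1=12, EF_Task 2=3) = 12; EF_Task 3 = 12+5 = 17
ES_Task 4 = 3; EF_Task 4 = 3+11 = 14
ES_Task 5 = 12; EF_Task 5 = 12+12 = 24
ES_Task 6 = max(EF_Task 2=3, EF_Task 3=17) = 17; EF_Task 6 = 17+15 = 32
ES_Task 7 = max(EF_Task 1=12, EF_Task 2=3) = 12; EF_Task 7 = 12+13 = 25
ES_Task 8 = max(EF_Task 2=3, EF_Task 6=32) = 32; EF_Task 8 = 32+14 = 46
ES_Task 9 = max(EF_Task 4=14, EF_Task 5=24, EF_Task 7=25, EF_Task 8=46) = 46; EF_Task 9 = 46+4 = 50
Expected project duration μ = 50 days. Critical path: Task 1 → Task 3 → Task 6 → Task 8 → Task 9.

Variance along critical path = 9.000 + 2.778 + 5.444 + 2.778 + 1.778 = 21.778; σ = 4.667 days.
D = μ + z·σ = 50 + 2.326·4.667 = 60.9 days

60.9 days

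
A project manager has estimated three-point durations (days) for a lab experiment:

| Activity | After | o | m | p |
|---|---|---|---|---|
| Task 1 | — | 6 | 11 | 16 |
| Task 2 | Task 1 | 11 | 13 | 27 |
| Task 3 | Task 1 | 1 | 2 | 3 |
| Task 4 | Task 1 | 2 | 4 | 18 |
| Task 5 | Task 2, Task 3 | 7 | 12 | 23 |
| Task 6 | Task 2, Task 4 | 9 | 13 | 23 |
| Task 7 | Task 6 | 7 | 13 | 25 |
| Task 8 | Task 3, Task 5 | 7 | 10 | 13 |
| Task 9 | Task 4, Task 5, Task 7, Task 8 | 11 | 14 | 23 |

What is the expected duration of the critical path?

te_Task 1 = (6 + 4·11 + 16)/6 = 66/6 = 11
te_Task 2 = (11 + 4·13 + 27)/6 = 90/6 = 15
te_Task 3 = (1 + 4·2 + 3)/6 = 12/6 = 2
te_Task 4 = (2 + 4·4 + 18)/6 = 36/6 = 6
te_Task 5 = (7 + 4·12 + 23)/6 = 78/6 = 13
te_Task 6 = (9 + 4·13 + 23)/6 = 84/6 = 14
te_Task 7 = (7 + 4·13 + 25)/6 = 84/6 = 14
te_Task 8 = (7 + 4·10 + 13)/6 = 60/6 = 10
te_Task 9 = (11 + 4·14 + 23)/6 = 90/6 = 15

Forward pass:
ES_Task 1 = 0; EF_Task 1 = 11
ES_Task 2 = 11; EF_Task 2 = 11+15 = 26
ES_Task 3 = 11; EF_Task 3 = 11+2 = 13
ES_Task 4 = 11; EF_Task 4 = 11+6 = 17
ES_Task 5 = max(EF_Task 2=26, EF_Task 3=13) = 26; EF_Task 5 = 26+13 = 39
ES_Task 6 = max(EF_Task 2=26, EF_Task 4=17) = 26; EF_Task 6 = 26+14 = 40
ES_Task 7 = 40; EF_Task 7 = 40+14 = 54
ES_Task 8 = max(EF_Task 3=13, EF_Task 5=39) = 39; EF_Task 8 = 39+10 = 49
ES_Task 9 = max(EF_Task 4=17, EF_Task 5=39, EF_Task 7=54, EF_Task 8=49) = 54; EF_Task 9 = 54+15 = 69
Expected project duration μ = 69 days. Critical path: Task 1 → Task 2 → Task 6 → Task 7 → Task 9.

69 days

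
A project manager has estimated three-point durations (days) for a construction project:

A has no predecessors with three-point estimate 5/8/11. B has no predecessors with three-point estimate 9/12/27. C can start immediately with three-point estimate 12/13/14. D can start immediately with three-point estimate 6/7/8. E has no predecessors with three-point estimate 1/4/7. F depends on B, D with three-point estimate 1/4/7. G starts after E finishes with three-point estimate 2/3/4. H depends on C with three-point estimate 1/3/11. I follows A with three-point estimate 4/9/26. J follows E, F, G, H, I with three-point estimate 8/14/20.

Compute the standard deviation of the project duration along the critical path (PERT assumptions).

te_A = (5 + 4·8 + 11)/6 = 48/6 = 8; σ²_A = ((11−5)/6)² = 1.000
te_B = (9 + 4·12 + 27)/6 = 84/6 = 14; σ²_B = ((27−9)/6)² = 9.000
te_C = (12 + 4·13 + 14)/6 = 78/6 = 13; σ²_C = ((14−12)/6)² = 0.111
te_D = (6 + 4·7 + 8)/6 = 42/6 = 7; σ²_D = ((8−6)/6)² = 0.111
te_E = (1 + 4·4 + 7)/6 = 24/6 = 4; σ²_E = ((7−1)/6)² = 1.000
te_F = (1 + 4·4 + 7)/6 = 24/6 = 4; σ²_F = ((7−1)/6)² = 1.000
te_G = (2 + 4·3 + 4)/6 = 18/6 = 3; σ²_G = ((4−2)/6)² = 0.111
te_H = (1 + 4·3 + 11)/6 = 24/6 = 4; σ²_H = ((11−1)/6)² = 2.778
te_I = (4 + 4·9 + 26)/6 = 66/6 = 11; σ²_I = ((26−4)/6)² = 13.444
te_J = (8 + 4·14 + 20)/6 = 84/6 = 14; σ²_J = ((20−8)/6)² = 4.000

Forward pass:
ES_A = 0; EF_A = 8
ES_B = 0; EF_B = 14
ES_C = 0; EF_C = 13
ES_D = 0; EF_D = 7
ES_E = 0; EF_E = 4
ES_F = max(EF_B=14, EF_D=7) = 14; EF_F = 14+4 = 18
ES_G = 4; EF_G = 4+3 = 7
ES_H = 13; EF_H = 13+4 = 17
ES_I = 8; EF_I = 8+11 = 19
ES_J = max(EF_E=4, EF_F=18, EF_G=7, EF_H=17, EF_I=19) = 19; EF_J = 19+14 = 33
Expected project duration μ = 33 days. Critical path: A → I → J.

Variance along critical path = 1.000 + 13.444 + 4.000 = 18.444
σ = √18.444 = 4.295 days

4.29 days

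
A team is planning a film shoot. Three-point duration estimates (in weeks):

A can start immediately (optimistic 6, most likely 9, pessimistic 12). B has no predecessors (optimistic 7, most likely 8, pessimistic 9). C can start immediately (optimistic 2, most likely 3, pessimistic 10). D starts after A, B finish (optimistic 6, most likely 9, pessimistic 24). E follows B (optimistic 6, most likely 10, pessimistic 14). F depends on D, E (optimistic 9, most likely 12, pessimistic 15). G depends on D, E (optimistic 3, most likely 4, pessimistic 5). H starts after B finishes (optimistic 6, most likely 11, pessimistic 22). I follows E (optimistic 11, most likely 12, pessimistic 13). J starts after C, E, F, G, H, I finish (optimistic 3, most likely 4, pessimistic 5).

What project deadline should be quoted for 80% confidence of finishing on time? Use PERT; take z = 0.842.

38.8 weeks

te_A = (6 + 4·9 + 12)/6 = 54/6 = 9; σ²_A = ((12−6)/6)² = 1.000
te_B = (7 + 4·8 + 9)/6 = 48/6 = 8; σ²_B = ((9−7)/6)² = 0.111
te_C = (2 + 4·3 + 10)/6 = 24/6 = 4; σ²_C = ((10−2)/6)² = 1.778
te_D = (6 + 4·9 + 24)/6 = 66/6 = 11; σ²_D = ((24−6)/6)² = 9.000
te_E = (6 + 4·10 + 14)/6 = 60/6 = 10; σ²_E = ((14−6)/6)² = 1.778
te_F = (9 + 4·12 + 15)/6 = 72/6 = 12; σ²_F = ((15−9)/6)² = 1.000
te_G = (3 + 4·4 + 5)/6 = 24/6 = 4; σ²_G = ((5−3)/6)² = 0.111
te_H = (6 + 4·11 + 22)/6 = 72/6 = 12; σ²_H = ((22−6)/6)² = 7.111
te_I = (11 + 4·12 + 13)/6 = 72/6 = 12; σ²_I = ((13−11)/6)² = 0.111
te_J = (3 + 4·4 + 5)/6 = 24/6 = 4; σ²_J = ((5−3)/6)² = 0.111

Forward pass:
ES_A = 0; EF_A = 9
ES_B = 0; EF_B = 8
ES_C = 0; EF_C = 4
ES_D = max(EF_A=9, EF_B=8) = 9; EF_D = 9+11 = 20
ES_E = 8; EF_E = 8+10 = 18
ES_F = max(EF_D=20, EF_E=18) = 20; EF_F = 20+12 = 32
ES_G = max(EF_D=20, EF_E=18) = 20; EF_G = 20+4 = 24
ES_H = 8; EF_H = 8+12 = 20
ES_I = 18; EF_I = 18+12 = 30
ES_J = max(EF_C=4, EF_E=18, EF_F=32, EF_G=24, EF_H=20, EF_I=30) = 32; EF_J = 32+4 = 36
Expected project duration μ = 36 weeks. Critical path: A → D → F → J.

Variance along critical path = 1.000 + 9.000 + 1.000 + 0.111 = 11.111; σ = 3.333 weeks.
D = μ + z·σ = 36 + 0.842·3.333 = 38.8 weeks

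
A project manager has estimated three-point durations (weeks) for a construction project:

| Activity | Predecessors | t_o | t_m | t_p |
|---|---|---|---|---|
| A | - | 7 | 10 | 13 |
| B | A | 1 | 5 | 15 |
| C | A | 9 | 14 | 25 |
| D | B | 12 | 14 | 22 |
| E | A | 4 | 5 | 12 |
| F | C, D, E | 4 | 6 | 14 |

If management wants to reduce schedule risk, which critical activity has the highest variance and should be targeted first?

B

te_A = (7 + 4·10 + 13)/6 = 60/6 = 10; σ²_A = ((13−7)/6)² = 1.000
te_B = (1 + 4·5 + 15)/6 = 36/6 = 6; σ²_B = ((15−1)/6)² = 5.444
te_C = (9 + 4·14 + 25)/6 = 90/6 = 15; σ²_C = ((25−9)/6)² = 7.111
te_D = (12 + 4·14 + 22)/6 = 90/6 = 15; σ²_D = ((22−12)/6)² = 2.778
te_E = (4 + 4·5 + 12)/6 = 36/6 = 6; σ²_E = ((12−4)/6)² = 1.778
te_F = (4 + 4·6 + 14)/6 = 42/6 = 7; σ²_F = ((14−4)/6)² = 2.778

Forward pass:
ES_A = 0; EF_A = 10
ES_B = 10; EF_B = 10+6 = 16
ES_C = 10; EF_C = 10+15 = 25
ES_D = 16; EF_D = 16+15 = 31
ES_E = 10; EF_E = 10+6 = 16
ES_F = max(EF_C=25, EF_D=31, EF_E=16) = 31; EF_F = 31+7 = 38
Expected project duration μ = 38 weeks. Critical path: A → B → D → F.

Variances on critical path: σ²_A=1.000, σ²_B=5.444, σ²_D=2.778, σ²_F=2.778.
Largest is σ²_B = 5.444.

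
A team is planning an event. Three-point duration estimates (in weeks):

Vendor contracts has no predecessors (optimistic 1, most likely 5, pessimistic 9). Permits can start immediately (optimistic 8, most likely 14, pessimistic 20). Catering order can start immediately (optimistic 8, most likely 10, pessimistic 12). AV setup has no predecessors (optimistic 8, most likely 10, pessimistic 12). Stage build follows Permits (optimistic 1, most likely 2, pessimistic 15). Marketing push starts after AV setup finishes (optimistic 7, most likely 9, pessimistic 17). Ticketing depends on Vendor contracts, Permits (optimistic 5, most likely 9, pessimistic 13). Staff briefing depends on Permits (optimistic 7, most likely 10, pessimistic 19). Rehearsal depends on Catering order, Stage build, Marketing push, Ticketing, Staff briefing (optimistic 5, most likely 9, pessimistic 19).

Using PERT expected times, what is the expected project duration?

35 weeks

te_Vendor contracts = (1 + 4·5 + 9)/6 = 30/6 = 5
te_Permits = (8 + 4·14 + 20)/6 = 84/6 = 14
te_Catering order = (8 + 4·10 + 12)/6 = 60/6 = 10
te_AV setup = (8 + 4·10 + 12)/6 = 60/6 = 10
te_Stage build = (1 + 4·2 + 15)/6 = 24/6 = 4
te_Marketing push = (7 + 4·9 + 17)/6 = 60/6 = 10
te_Ticketing = (5 + 4·9 + 13)/6 = 54/6 = 9
te_Staff briefing = (7 + 4·10 + 19)/6 = 66/6 = 11
te_Rehearsal = (5 + 4·9 + 19)/6 = 60/6 = 10

Forward pass:
ES_Vendor contracts = 0; EF_Vendor contracts = 5
ES_Permits = 0; EF_Permits = 14
ES_Catering order = 0; EF_Catering order = 10
ES_AV setup = 0; EF_AV setup = 10
ES_Stage build = 14; EF_Stage build = 14+4 = 18
ES_Marketing push = 10; EF_Marketing push = 10+10 = 20
ES_Ticketing = max(EF_Vendor contracts=5, EF_Permits=14) = 14; EF_Ticketing = 14+9 = 23
ES_Staff briefing = 14; EF_Staff briefing = 14+11 = 25
ES_Rehearsal = max(EF_Catering order=10, EF_Stage build=18, EF_Marketing push=20, EF_Ticketing=23, EF_Staff briefing=25) = 25; EF_Rehearsal = 25+10 = 35
Expected project duration μ = 35 weeks. Critical path: Permits → Staff briefing → Rehearsal.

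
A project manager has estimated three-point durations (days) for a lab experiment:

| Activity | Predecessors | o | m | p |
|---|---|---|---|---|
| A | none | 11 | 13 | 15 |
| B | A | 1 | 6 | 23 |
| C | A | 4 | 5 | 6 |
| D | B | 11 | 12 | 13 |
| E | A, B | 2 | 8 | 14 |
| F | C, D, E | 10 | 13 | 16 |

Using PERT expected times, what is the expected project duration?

te_A = (11 + 4·13 + 15)/6 = 78/6 = 13
te_B = (1 + 4·6 + 23)/6 = 48/6 = 8
te_C = (4 + 4·5 + 6)/6 = 30/6 = 5
te_D = (11 + 4·12 + 13)/6 = 72/6 = 12
te_E = (2 + 4·8 + 14)/6 = 48/6 = 8
te_F = (10 + 4·13 + 16)/6 = 78/6 = 13

Forward pass:
ES_A = 0; EF_A = 13
ES_B = 13; EF_B = 13+8 = 21
ES_C = 13; EF_C = 13+5 = 18
ES_D = 21; EF_D = 21+12 = 33
ES_E = max(EF_A=13, EF_B=21) = 21; EF_E = 21+8 = 29
ES_F = max(EF_C=18, EF_D=33, EF_E=29) = 33; EF_F = 33+13 = 46
Expected project duration μ = 46 days. Critical path: A → B → D → F.

46 days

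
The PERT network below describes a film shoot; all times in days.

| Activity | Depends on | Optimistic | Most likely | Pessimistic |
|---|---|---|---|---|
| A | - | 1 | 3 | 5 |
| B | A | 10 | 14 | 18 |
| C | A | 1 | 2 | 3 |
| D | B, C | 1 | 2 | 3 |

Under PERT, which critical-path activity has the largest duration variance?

B

te_A = (1 + 4·3 + 5)/6 = 18/6 = 3; σ²_A = ((5−1)/6)² = 0.444
te_B = (10 + 4·14 + 18)/6 = 84/6 = 14; σ²_B = ((18−10)/6)² = 1.778
te_C = (1 + 4·2 + 3)/6 = 12/6 = 2; σ²_C = ((3−1)/6)² = 0.111
te_D = (1 + 4·2 + 3)/6 = 12/6 = 2; σ²_D = ((3−1)/6)² = 0.111

Forward pass:
ES_A = 0; EF_A = 3
ES_B = 3; EF_B = 3+14 = 17
ES_C = 3; EF_C = 3+2 = 5
ES_D = max(EF_B=17, EF_C=5) = 17; EF_D = 17+2 = 19
Expected project duration μ = 19 days. Critical path: A → B → D.

Variances on critical path: σ²_A=0.444, σ²_B=1.778, σ²_D=0.111.
Largest is σ²_B = 1.778.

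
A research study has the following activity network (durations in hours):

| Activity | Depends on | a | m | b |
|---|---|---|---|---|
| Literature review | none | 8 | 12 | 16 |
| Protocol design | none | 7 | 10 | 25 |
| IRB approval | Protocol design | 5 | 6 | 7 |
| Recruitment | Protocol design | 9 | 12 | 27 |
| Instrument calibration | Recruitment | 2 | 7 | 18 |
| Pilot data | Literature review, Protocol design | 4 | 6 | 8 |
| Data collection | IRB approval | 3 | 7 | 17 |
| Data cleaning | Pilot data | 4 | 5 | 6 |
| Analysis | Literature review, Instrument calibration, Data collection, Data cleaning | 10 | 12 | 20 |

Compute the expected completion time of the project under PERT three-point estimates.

te_Literature review = (8 + 4·12 + 16)/6 = 72/6 = 12
te_Protocol design = (7 + 4·10 + 25)/6 = 72/6 = 12
te_IRB approval = (5 + 4·6 + 7)/6 = 36/6 = 6
te_Recruitment = (9 + 4·12 + 27)/6 = 84/6 = 14
te_Instrument calibration = (2 + 4·7 + 18)/6 = 48/6 = 8
te_Pilot data = (4 + 4·6 + 8)/6 = 36/6 = 6
te_Data collection = (3 + 4·7 + 17)/6 = 48/6 = 8
te_Data cleaning = (4 + 4·5 + 6)/6 = 30/6 = 5
te_Analysis = (10 + 4·12 + 20)/6 = 78/6 = 13

Forward pass:
ES_Literature review = 0; EF_Literature review = 12
ES_Protocol design = 0; EF_Protocol design = 12
ES_IRB approval = 12; EF_IRB approval = 12+6 = 18
ES_Recruitment = 12; EF_Recruitment = 12+14 = 26
ES_Instrument calibration = 26; EF_Instrument calibration = 26+8 = 34
ES_Pilot data = max(EF_Literature review=12, EF_Protocol design=12) = 12; EF_Pilot data = 12+6 = 18
ES_Data collection = 18; EF_Data collection = 18+8 = 26
ES_Data cleaning = 18; EF_Data cleaning = 18+5 = 23
ES_Analysis = max(EF_Literature review=12, EF_Instrument calibration=34, EF_Data collection=26, EF_Data cleaning=23) = 34; EF_Analysis = 34+13 = 47
Expected project duration μ = 47 hours. Critical path: Protocol design → Recruitment → Instrument calibration → Analysis.

47 hours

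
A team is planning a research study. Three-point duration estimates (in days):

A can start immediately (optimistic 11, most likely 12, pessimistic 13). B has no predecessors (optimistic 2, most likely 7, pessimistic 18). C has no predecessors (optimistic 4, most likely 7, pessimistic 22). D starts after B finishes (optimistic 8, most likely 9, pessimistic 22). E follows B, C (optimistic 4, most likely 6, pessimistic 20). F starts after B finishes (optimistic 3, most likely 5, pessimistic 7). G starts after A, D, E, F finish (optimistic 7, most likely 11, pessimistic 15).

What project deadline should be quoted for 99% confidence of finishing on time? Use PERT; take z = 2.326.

38.8 days

te_A = (11 + 4·12 + 13)/6 = 72/6 = 12; σ²_A = ((13−11)/6)² = 0.111
te_B = (2 + 4·7 + 18)/6 = 48/6 = 8; σ²_B = ((18−2)/6)² = 7.111
te_C = (4 + 4·7 + 22)/6 = 54/6 = 9; σ²_C = ((22−4)/6)² = 9.000
te_D = (8 + 4·9 + 22)/6 = 66/6 = 11; σ²_D = ((22−8)/6)² = 5.444
te_E = (4 + 4·6 + 20)/6 = 48/6 = 8; σ²_E = ((20−4)/6)² = 7.111
te_F = (3 + 4·5 + 7)/6 = 30/6 = 5; σ²_F = ((7−3)/6)² = 0.444
te_G = (7 + 4·11 + 15)/6 = 66/6 = 11; σ²_G = ((15−7)/6)² = 1.778

Forward pass:
ES_A = 0; EF_A = 12
ES_B = 0; EF_B = 8
ES_C = 0; EF_C = 9
ES_D = 8; EF_D = 8+11 = 19
ES_E = max(EF_B=8, EF_C=9) = 9; EF_E = 9+8 = 17
ES_F = 8; EF_F = 8+5 = 13
ES_G = max(EF_A=12, EF_D=19, EF_E=17, EF_F=13) = 19; EF_G = 19+11 = 30
Expected project duration μ = 30 days. Critical path: B → D → G.

Variance along critical path = 7.111 + 5.444 + 1.778 = 14.333; σ = 3.786 days.
D = μ + z·σ = 30 + 2.326·3.786 = 38.8 days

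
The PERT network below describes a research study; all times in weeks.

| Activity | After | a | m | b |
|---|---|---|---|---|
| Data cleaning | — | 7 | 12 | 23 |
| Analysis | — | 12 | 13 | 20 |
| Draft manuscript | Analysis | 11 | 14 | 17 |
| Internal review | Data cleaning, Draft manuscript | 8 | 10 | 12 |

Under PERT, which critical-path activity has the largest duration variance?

Analysis

te_Data cleaning = (7 + 4·12 + 23)/6 = 78/6 = 13; σ²_Data cleaning = ((23−7)/6)² = 7.111
te_Analysis = (12 + 4·13 + 20)/6 = 84/6 = 14; σ²_Analysis = ((20−12)/6)² = 1.778
te_Draft manuscript = (11 + 4·14 + 17)/6 = 84/6 = 14; σ²_Draft manuscript = ((17−11)/6)² = 1.000
te_Internal review = (8 + 4·10 + 12)/6 = 60/6 = 10; σ²_Internal review = ((12−8)/6)² = 0.444

Forward pass:
ES_Data cleaning = 0; EF_Data cleaning = 13
ES_Analysis = 0; EF_Analysis = 14
ES_Draft manuscript = 14; EF_Draft manuscript = 14+14 = 28
ES_Internal review = max(EF_Data cleaning=13, EF_Draft manuscript=28) = 28; EF_Internal review = 28+10 = 38
Expected project duration μ = 38 weeks. Critical path: Analysis → Draft manuscript → Internal review.

Variances on critical path: σ²_Analysis=1.778, σ²_Draft manuscript=1.000, σ²_Internal review=0.444.
Largest is σ²_Analysis = 1.778.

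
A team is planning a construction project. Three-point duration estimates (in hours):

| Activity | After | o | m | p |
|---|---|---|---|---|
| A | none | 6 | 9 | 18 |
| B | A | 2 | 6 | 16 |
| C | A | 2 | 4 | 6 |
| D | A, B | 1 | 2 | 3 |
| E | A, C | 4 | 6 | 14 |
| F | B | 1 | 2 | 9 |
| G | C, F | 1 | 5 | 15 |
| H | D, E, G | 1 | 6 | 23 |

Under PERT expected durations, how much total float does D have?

te_A = (6 + 4·9 + 18)/6 = 60/6 = 10
te_B = (2 + 4·6 + 16)/6 = 42/6 = 7
te_C = (2 + 4·4 + 6)/6 = 24/6 = 4
te_D = (1 + 4·2 + 3)/6 = 12/6 = 2
te_E = (4 + 4·6 + 14)/6 = 42/6 = 7
te_F = (1 + 4·2 + 9)/6 = 18/6 = 3
te_G = (1 + 4·5 + 15)/6 = 36/6 = 6
te_H = (1 + 4·6 + 23)/6 = 48/6 = 8

Forward pass:
ES_A = 0; EF_A = 10
ES_B = 10; EF_B = 10+7 = 17
ES_C = 10; EF_C = 10+4 = 14
ES_D = max(EF_A=10, EF_B=17) = 17; EF_D = 17+2 = 19
ES_E = max(EF_A=10, EF_C=14) = 14; EF_E = 14+7 = 21
ES_F = 17; EF_F = 17+3 = 20
ES_G = max(EF_C=14, EF_F=20) = 20; EF_G = 20+6 = 26
ES_H = max(EF_D=19, EF_E=21, EF_G=26) = 26; EF_H = 26+8 = 34
Expected project duration μ = 34 hours. Critical path: A → B → F → G → H.

Backward pass:
LF_H = 34; LS_H = 34−8 = 26
LF_G = LS_H = 26; LS_G = 26−6 = 20
LF_F = LS_G = 20; LS_F = 20−3 = 17
LF_E = LS_H = 26; LS_E = 26−7 = 19
LF_D = LS_H = 26; LS_D = 26−2 = 24
LF_C = min(LS_E=19, LS_G=20) = 19; LS_C = 19−4 = 15
LF_B = min(LS_D=24, LS_F=17) = 17; LS_B = 17−7 = 10
LF_A = min(LS_B=10, LS_C=15, LS_D=24, LS_E=19) = 10; LS_A = 10−10 = 0
Slack_D = LS_D − ES_D = 24 − 17 = 7

7 hours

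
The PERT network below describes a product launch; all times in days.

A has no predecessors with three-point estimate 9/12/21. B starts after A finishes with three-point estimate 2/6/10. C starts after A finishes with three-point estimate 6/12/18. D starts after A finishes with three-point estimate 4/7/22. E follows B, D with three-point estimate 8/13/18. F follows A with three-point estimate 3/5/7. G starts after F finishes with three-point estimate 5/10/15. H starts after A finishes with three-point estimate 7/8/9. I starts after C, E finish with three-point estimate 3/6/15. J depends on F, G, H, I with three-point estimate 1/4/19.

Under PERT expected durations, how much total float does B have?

3 days

te_A = (9 + 4·12 + 21)/6 = 78/6 = 13
te_B = (2 + 4·6 + 10)/6 = 36/6 = 6
te_C = (6 + 4·12 + 18)/6 = 72/6 = 12
te_D = (4 + 4·7 + 22)/6 = 54/6 = 9
te_E = (8 + 4·13 + 18)/6 = 78/6 = 13
te_F = (3 + 4·5 + 7)/6 = 30/6 = 5
te_G = (5 + 4·10 + 15)/6 = 60/6 = 10
te_H = (7 + 4·8 + 9)/6 = 48/6 = 8
te_I = (3 + 4·6 + 15)/6 = 42/6 = 7
te_J = (1 + 4·4 + 19)/6 = 36/6 = 6

Forward pass:
ES_A = 0; EF_A = 13
ES_B = 13; EF_B = 13+6 = 19
ES_C = 13; EF_C = 13+12 = 25
ES_D = 13; EF_D = 13+9 = 22
ES_E = max(EF_B=19, EF_D=22) = 22; EF_E = 22+13 = 35
ES_F = 13; EF_F = 13+5 = 18
ES_G = 18; EF_G = 18+10 = 28
ES_H = 13; EF_H = 13+8 = 21
ES_I = max(EF_C=25, EF_E=35) = 35; EF_I = 35+7 = 42
ES_J = max(EF_F=18, EF_G=28, EF_H=21, EF_I=42) = 42; EF_J = 42+6 = 48
Expected project duration μ = 48 days. Critical path: A → D → E → I → J.

Backward pass:
LF_J = 48; LS_J = 48−6 = 42
LF_I = LS_J = 42; LS_I = 42−7 = 35
LF_H = LS_J = 42; LS_H = 42−8 = 34
LF_G = LS_J = 42; LS_G = 42−10 = 32
LF_F = min(LS_G=32, LS_J=42) = 32; LS_F = 32−5 = 27
LF_E = LS_I = 35; LS_E = 35−13 = 22
LF_D = LS_E = 22; LS_D = 22−9 = 13
LF_C = LS_I = 35; LS_C = 35−12 = 23
LF_B = LS_E = 22; LS_B = 22−6 = 16
LF_A = min(LS_B=16, LS_C=23, LS_D=13, LS_F=27, LS_H=34) = 13; LS_A = 13−13 = 0
Slack_B = LS_B − ES_B = 16 − 13 = 3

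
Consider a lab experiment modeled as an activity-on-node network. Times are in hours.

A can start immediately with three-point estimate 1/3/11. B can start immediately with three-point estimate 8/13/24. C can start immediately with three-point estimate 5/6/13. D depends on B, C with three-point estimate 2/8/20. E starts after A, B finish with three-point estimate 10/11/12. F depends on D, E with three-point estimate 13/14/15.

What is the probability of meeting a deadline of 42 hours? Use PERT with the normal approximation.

0.866

te_A = (1 + 4·3 + 11)/6 = 24/6 = 4; σ²_A = ((11−1)/6)² = 2.778
te_B = (8 + 4·13 + 24)/6 = 84/6 = 14; σ²_B = ((24−8)/6)² = 7.111
te_C = (5 + 4·6 + 13)/6 = 42/6 = 7; σ²_C = ((13−5)/6)² = 1.778
te_D = (2 + 4·8 + 20)/6 = 54/6 = 9; σ²_D = ((20−2)/6)² = 9.000
te_E = (10 + 4·11 + 12)/6 = 66/6 = 11; σ²_E = ((12−10)/6)² = 0.111
te_F = (13 + 4·14 + 15)/6 = 84/6 = 14; σ²_F = ((15−13)/6)² = 0.111

Forward pass:
ES_A = 0; EF_A = 4
ES_B = 0; EF_B = 14
ES_C = 0; EF_C = 7
ES_D = max(EF_B=14, EF_C=7) = 14; EF_D = 14+9 = 23
ES_E = max(EF_A=4, EF_B=14) = 14; EF_E = 14+11 = 25
ES_F = max(EF_D=23, EF_E=25) = 25; EF_F = 25+14 = 39
Expected project duration μ = 39 hours. Critical path: B → E → F.

Variance along critical path = 7.111 + 0.111 + 0.111 = 7.333; σ = √7.333 = 2.708 hours.
Z = (42 − 39) / 2.708 = 1.108
P(T ≤ 42) = Φ(1.108) ≈ 0.866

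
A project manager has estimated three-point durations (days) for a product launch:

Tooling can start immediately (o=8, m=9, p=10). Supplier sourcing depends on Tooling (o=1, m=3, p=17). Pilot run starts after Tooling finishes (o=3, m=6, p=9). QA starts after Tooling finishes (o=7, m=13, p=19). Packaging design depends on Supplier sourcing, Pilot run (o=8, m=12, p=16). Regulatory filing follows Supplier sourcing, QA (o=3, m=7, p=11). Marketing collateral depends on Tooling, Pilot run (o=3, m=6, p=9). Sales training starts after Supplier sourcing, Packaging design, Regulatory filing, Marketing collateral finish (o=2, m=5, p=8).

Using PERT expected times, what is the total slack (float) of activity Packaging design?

te_Tooling = (8 + 4·9 + 10)/6 = 54/6 = 9
te_Supplier sourcing = (1 + 4·3 + 17)/6 = 30/6 = 5
te_Pilot run = (3 + 4·6 + 9)/6 = 36/6 = 6
te_QA = (7 + 4·13 + 19)/6 = 78/6 = 13
te_Packaging design = (8 + 4·12 + 16)/6 = 72/6 = 12
te_Regulatory filing = (3 + 4·7 + 11)/6 = 42/6 = 7
te_Marketing collateral = (3 + 4·6 + 9)/6 = 36/6 = 6
te_Sales training = (2 + 4·5 + 8)/6 = 30/6 = 5

Forward pass:
ES_Tooling = 0; EF_Tooling = 9
ES_Supplier sourcing = 9; EF_Supplier sourcing = 9+5 = 14
ES_Pilot run = 9; EF_Pilot run = 9+6 = 15
ES_QA = 9; EF_QA = 9+13 = 22
ES_Packaging design = max(EF_Supplier sourcing=14, EF_Pilot run=15) = 15; EF_Packaging design = 15+12 = 27
ES_Regulatory filing = max(EF_Supplier sourcing=14, EF_QA=22) = 22; EF_Regulatory filing = 22+7 = 29
ES_Marketing collateral = max(EF_Tooling=9, EF_Pilot run=15) = 15; EF_Marketing collateral = 15+6 = 21
ES_Sales training = max(EF_Supplier sourcing=14, EF_Packaging design=27, EF_Regulatory filing=29, EF_Marketing collateral=21) = 29; EF_Sales training = 29+5 = 34
Expected project duration μ = 34 days. Critical path: Tooling → QA → Regulatory filing → Sales training.

Backward pass:
LF_Sales training = 34; LS_Sales training = 34−5 = 29
LF_Marketing collateral = LS_Sales training = 29; LS_Marketing collateral = 29−6 = 23
LF_Regulatory filing = LS_Sales training = 29; LS_Regulatory filing = 29−7 = 22
LF_Packaging design = LS_Sales training = 29; LS_Packaging design = 29−12 = 17
LF_QA = LS_Regulatory filing = 22; LS_QA = 22−13 = 9
LF_Pilot run = min(LS_Packaging design=17, LS_Marketing collateral=23) = 17; LS_Pilot run = 17−6 = 11
LF_Supplier sourcing = min(LS_Packaging design=17, LS_Regulatory filing=22, LS_Sales training=29) = 17; LS_Supplier sourcing = 17−5 = 12
LF_Tooling = min(LS_Supplier sourcing=12, LS_Pilot run=11, LS_QA=9, LS_Marketing collateral=23) = 9; LS_Tooling = 9−9 = 0
Slack_Packaging design = LS_Packaging design − ES_Packaging design = 17 − 15 = 2

2 days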